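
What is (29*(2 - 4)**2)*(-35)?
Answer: -4060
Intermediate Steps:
(29*(2 - 4)**2)*(-35) = (29*(-2)**2)*(-35) = (29*4)*(-35) = 116*(-35) = -4060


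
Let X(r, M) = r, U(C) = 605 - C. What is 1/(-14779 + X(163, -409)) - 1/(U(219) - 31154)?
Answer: -673/18737712 ≈ -3.5917e-5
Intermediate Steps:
1/(-14779 + X(163, -409)) - 1/(U(219) - 31154) = 1/(-14779 + 163) - 1/((605 - 1*219) - 31154) = 1/(-14616) - 1/((605 - 219) - 31154) = -1/14616 - 1/(386 - 31154) = -1/14616 - 1/(-30768) = -1/14616 - 1*(-1/30768) = -1/14616 + 1/30768 = -673/18737712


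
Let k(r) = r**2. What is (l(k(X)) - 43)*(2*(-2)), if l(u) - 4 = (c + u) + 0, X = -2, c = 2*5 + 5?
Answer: 80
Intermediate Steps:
c = 15 (c = 10 + 5 = 15)
l(u) = 19 + u (l(u) = 4 + ((15 + u) + 0) = 4 + (15 + u) = 19 + u)
(l(k(X)) - 43)*(2*(-2)) = ((19 + (-2)**2) - 43)*(2*(-2)) = ((19 + 4) - 43)*(-4) = (23 - 43)*(-4) = -20*(-4) = 80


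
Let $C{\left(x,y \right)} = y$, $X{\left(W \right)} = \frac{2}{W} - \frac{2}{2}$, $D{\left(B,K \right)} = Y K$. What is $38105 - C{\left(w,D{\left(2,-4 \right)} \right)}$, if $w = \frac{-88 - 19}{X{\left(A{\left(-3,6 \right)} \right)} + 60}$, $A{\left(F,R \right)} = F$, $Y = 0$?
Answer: $38105$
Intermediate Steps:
$D{\left(B,K \right)} = 0$ ($D{\left(B,K \right)} = 0 K = 0$)
$X{\left(W \right)} = -1 + \frac{2}{W}$ ($X{\left(W \right)} = \frac{2}{W} - 1 = -1 + \frac{2}{W}$)
$w = - \frac{321}{175}$ ($w = \frac{-88 - 19}{\frac{2 - -3}{-3} + 60} = - \frac{107}{- \frac{2 + 3}{3} + 60} = - \frac{107}{\left(- \frac{1}{3}\right) 5 + 60} = - \frac{107}{- \frac{5}{3} + 60} = - \frac{107}{\frac{175}{3}} = \left(-107\right) \frac{3}{175} = - \frac{321}{175} \approx -1.8343$)
$38105 - C{\left(w,D{\left(2,-4 \right)} \right)} = 38105 - 0 = 38105 + 0 = 38105$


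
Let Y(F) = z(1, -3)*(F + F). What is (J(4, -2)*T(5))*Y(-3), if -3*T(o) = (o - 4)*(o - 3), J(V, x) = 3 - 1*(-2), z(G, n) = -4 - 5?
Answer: -180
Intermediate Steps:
z(G, n) = -9
J(V, x) = 5 (J(V, x) = 3 + 2 = 5)
Y(F) = -18*F (Y(F) = -9*(F + F) = -18*F)
T(o) = -(-4 + o)*(-3 + o)/3 (T(o) = -(o - 4)*(o - 3)/3 = -(-4 + o)*(-3 + o)/3)
(J(4, -2)*T(5))*Y(-3) = (5*(-4 - 1/3*5**2 + (7/3)*5))*(-18*(-3)) = (5*(-4 - 1/3*25 + 35/3))*54 = (5*(-4 - 25/3 + 35/3))*54 = (5*(-2/3))*54 = -10/3*54 = -180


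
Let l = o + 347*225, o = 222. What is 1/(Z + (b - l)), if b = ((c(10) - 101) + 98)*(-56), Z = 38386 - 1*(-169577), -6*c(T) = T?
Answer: 3/389782 ≈ 7.6966e-6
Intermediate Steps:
c(T) = -T/6
Z = 207963 (Z = 38386 + 169577 = 207963)
l = 78297 (l = 222 + 347*225 = 222 + 78075 = 78297)
b = 784/3 (b = ((-⅙*10 - 101) + 98)*(-56) = ((-5/3 - 101) + 98)*(-56) = (-308/3 + 98)*(-56) = -14/3*(-56) = 784/3 ≈ 261.33)
1/(Z + (b - l)) = 1/(207963 + (784/3 - 1*78297)) = 1/(207963 + (784/3 - 78297)) = 1/(207963 - 234107/3) = 1/(389782/3) = 3/389782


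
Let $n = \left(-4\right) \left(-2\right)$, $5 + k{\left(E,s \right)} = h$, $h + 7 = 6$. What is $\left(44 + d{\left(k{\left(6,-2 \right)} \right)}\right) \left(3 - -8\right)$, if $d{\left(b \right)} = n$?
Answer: $572$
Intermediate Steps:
$h = -1$ ($h = -7 + 6 = -1$)
$k{\left(E,s \right)} = -6$ ($k{\left(E,s \right)} = -5 - 1 = -6$)
$n = 8$
$d{\left(b \right)} = 8$
$\left(44 + d{\left(k{\left(6,-2 \right)} \right)}\right) \left(3 - -8\right) = \left(44 + 8\right) \left(3 - -8\right) = 52 \left(3 + 8\right) = 52 \cdot 11 = 572$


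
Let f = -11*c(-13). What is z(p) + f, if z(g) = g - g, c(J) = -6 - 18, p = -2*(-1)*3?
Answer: 264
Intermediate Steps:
p = 6 (p = 2*3 = 6)
c(J) = -24
z(g) = 0
f = 264 (f = -11*(-24) = 264)
z(p) + f = 0 + 264 = 264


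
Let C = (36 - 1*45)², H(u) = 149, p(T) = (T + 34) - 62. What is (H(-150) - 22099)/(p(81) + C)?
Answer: -10975/67 ≈ -163.81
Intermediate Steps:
p(T) = -28 + T (p(T) = (34 + T) - 62 = -28 + T)
C = 81 (C = (36 - 45)² = (-9)² = 81)
(H(-150) - 22099)/(p(81) + C) = (149 - 22099)/((-28 + 81) + 81) = -21950/(53 + 81) = -21950/134 = -21950*1/134 = -10975/67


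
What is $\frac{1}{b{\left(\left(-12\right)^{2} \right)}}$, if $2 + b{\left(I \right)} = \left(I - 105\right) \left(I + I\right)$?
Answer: $\frac{1}{11230} \approx 8.9047 \cdot 10^{-5}$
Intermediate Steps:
$b{\left(I \right)} = -2 + 2 I \left(-105 + I\right)$ ($b{\left(I \right)} = -2 + \left(I - 105\right) \left(I + I\right) = -2 + \left(-105 + I\right) 2 I = -2 + 2 I \left(-105 + I\right)$)
$\frac{1}{b{\left(\left(-12\right)^{2} \right)}} = \frac{1}{-2 - 210 \left(-12\right)^{2} + 2 \left(\left(-12\right)^{2}\right)^{2}} = \frac{1}{-2 - 30240 + 2 \cdot 144^{2}} = \frac{1}{-2 - 30240 + 2 \cdot 20736} = \frac{1}{-2 - 30240 + 41472} = \frac{1}{11230}$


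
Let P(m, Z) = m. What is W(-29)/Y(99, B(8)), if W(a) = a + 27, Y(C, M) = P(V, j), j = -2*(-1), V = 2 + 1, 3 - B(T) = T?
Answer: -⅔ ≈ -0.66667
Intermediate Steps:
B(T) = 3 - T
V = 3
j = 2
Y(C, M) = 3
W(a) = 27 + a
W(-29)/Y(99, B(8)) = (27 - 29)/3 = -2*⅓ = -⅔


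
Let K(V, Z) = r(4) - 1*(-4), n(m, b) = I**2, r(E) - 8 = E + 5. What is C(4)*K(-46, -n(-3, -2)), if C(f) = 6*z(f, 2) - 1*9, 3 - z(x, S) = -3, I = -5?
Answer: 567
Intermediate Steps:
z(x, S) = 6 (z(x, S) = 3 - 1*(-3) = 3 + 3 = 6)
r(E) = 13 + E (r(E) = 8 + (E + 5) = 8 + (5 + E) = 13 + E)
n(m, b) = 25 (n(m, b) = (-5)**2 = 25)
C(f) = 27 (C(f) = 6*6 - 1*9 = 36 - 9 = 27)
K(V, Z) = 21 (K(V, Z) = (13 + 4) - 1*(-4) = 17 + 4 = 21)
C(4)*K(-46, -n(-3, -2)) = 27*21 = 567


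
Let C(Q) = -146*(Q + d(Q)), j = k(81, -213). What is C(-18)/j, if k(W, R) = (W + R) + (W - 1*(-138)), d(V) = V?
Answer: 1752/29 ≈ 60.414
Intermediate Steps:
k(W, R) = 138 + R + 2*W (k(W, R) = (R + W) + (W + 138) = (R + W) + (138 + W) = 138 + R + 2*W)
j = 87 (j = 138 - 213 + 2*81 = 138 - 213 + 162 = 87)
C(Q) = -292*Q (C(Q) = -146*(Q + Q) = -292*Q)
C(-18)/j = -292*(-18)/87 = 5256*(1/87) = 1752/29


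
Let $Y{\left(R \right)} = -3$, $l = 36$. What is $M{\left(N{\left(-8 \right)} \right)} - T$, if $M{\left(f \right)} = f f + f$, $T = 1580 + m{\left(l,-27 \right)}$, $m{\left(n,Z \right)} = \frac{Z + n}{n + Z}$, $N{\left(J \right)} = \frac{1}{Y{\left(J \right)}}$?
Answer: $- \frac{14231}{9} \approx -1581.2$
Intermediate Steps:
$N{\left(J \right)} = - \frac{1}{3}$ ($N{\left(J \right)} = \frac{1}{-3} = - \frac{1}{3}$)
$m{\left(n,Z \right)} = 1$ ($m{\left(n,Z \right)} = \frac{Z + n}{Z + n} = 1$)
$T = 1581$ ($T = 1580 + 1 = 1581$)
$M{\left(f \right)} = f + f^{2}$ ($M{\left(f \right)} = f^{2} + f = f + f^{2}$)
$M{\left(N{\left(-8 \right)} \right)} - T = - \frac{1 - \frac{1}{3}}{3} - 1581 = \left(- \frac{1}{3}\right) \frac{2}{3} - 1581 = - \frac{2}{9} - 1581 = - \frac{14231}{9}$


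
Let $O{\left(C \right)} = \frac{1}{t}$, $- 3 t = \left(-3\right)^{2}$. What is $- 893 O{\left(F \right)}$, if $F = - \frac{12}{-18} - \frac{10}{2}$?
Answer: $\frac{893}{3} \approx 297.67$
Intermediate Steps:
$t = -3$ ($t = - \frac{\left(-3\right)^{2}}{3} = \left(- \frac{1}{3}\right) 9 = -3$)
$F = - \frac{13}{3}$ ($F = \left(-12\right) \left(- \frac{1}{18}\right) - 5 = \frac{2}{3} - 5 = - \frac{13}{3} \approx -4.3333$)
$O{\left(C \right)} = - \frac{1}{3}$ ($O{\left(C \right)} = \frac{1}{-3} = - \frac{1}{3}$)
$- 893 O{\left(F \right)} = \left(-893\right) \left(- \frac{1}{3}\right) = \frac{893}{3}$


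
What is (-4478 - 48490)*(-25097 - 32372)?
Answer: 3044017992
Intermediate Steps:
(-4478 - 48490)*(-25097 - 32372) = -52968*(-57469) = 3044017992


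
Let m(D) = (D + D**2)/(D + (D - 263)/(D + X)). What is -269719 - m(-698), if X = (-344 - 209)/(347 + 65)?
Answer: -26998655711908/100359055 ≈ -2.6902e+5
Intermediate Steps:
X = -553/412 ≈ -1.3422
m(D) = (D + D**2)/(D + (-263 + D)/(-553/412 + D)) (m(D) = (D + D**2)/(D + (D - 263)/(D - 553/412)) = (D + D**2)/(D + (-263 + D)/(-553/412 + D)))
-269719 - m(-698) = -269719 - (-698)*(-553 - 141*(-698) + 412*(-698)**2)/(-108356 - 141*(-698) + 412*(-698)**2) = -269719 - (-698)*(-553 + 98418 + 412*487204)/(-108356 + 98418 + 412*487204) = -269719 - (-698)*(-553 + 98418 + 200728048)/(-108356 + 98418 + 200728048) = -269719 - (-698)*200825913/200718110 = -269719 - 1*(-70088243637/100359055) = -269719 + 70088243637/100359055 = -26998655711908/100359055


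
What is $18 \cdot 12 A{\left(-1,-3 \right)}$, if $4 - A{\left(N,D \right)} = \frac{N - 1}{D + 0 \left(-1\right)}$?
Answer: $720$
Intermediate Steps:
$A{\left(N,D \right)} = 4 - \frac{-1 + N}{D}$ ($A{\left(N,D \right)} = 4 - \frac{N - 1}{D + 0 \left(-1\right)} = 4 - \frac{-1 + N}{D + 0} = 4 - \frac{-1 + N}{D}$)
$18 \cdot 12 A{\left(-1,-3 \right)} = 18 \cdot 12 \frac{1 - -1 + 4 \left(-3\right)}{-3} = 216 \left(- \frac{1 + 1 - 12}{3}\right) = 216 \left(\left(- \frac{1}{3}\right) \left(-10\right)\right) = 216 \cdot \frac{10}{3} = 720$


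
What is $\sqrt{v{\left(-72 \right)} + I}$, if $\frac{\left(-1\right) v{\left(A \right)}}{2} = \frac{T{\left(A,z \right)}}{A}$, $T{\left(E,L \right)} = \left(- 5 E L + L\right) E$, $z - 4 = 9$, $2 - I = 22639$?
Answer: $i \sqrt{32023} \approx 178.95 i$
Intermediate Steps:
$I = -22637$ ($I = 2 - 22639 = -22637$)
$z = 13$ ($z = 4 + 9 = 13$)
$T{\left(E,L \right)} = E \left(L - 5 E L\right)$ ($T{\left(E,L \right)} = \left(- 5 E L + L\right) E = \left(L - 5 E L\right) E = E \left(L - 5 E L\right)$)
$v{\left(A \right)} = -26 + 130 A$ ($v{\left(A \right)} = - 2 \frac{A 13 \left(1 - 5 A\right)}{A} = - 2 \frac{13 A \left(1 - 5 A\right)}{A} = - 2 \left(13 - 65 A\right) = -26 + 130 A$)
$\sqrt{v{\left(-72 \right)} + I} = \sqrt{\left(-26 + 130 \left(-72\right)\right) - 22637} = \sqrt{\left(-26 - 9360\right) - 22637} = \sqrt{-9386 - 22637} = \sqrt{-32023} = i \sqrt{32023}$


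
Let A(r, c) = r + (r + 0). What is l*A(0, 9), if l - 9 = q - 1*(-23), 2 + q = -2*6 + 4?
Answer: 0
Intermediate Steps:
q = -10 (q = -2 + (-2*6 + 4) = -2 + (-12 + 4) = -2 - 8 = -10)
l = 22 (l = 9 + (-10 - 1*(-23)) = 9 + (-10 + 23) = 9 + 13 = 22)
A(r, c) = 2*r (A(r, c) = r + r = 2*r)
l*A(0, 9) = 22*(2*0) = 22*0 = 0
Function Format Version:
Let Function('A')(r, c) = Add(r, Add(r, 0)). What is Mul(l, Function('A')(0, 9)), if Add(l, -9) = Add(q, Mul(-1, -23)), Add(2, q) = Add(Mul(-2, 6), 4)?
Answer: 0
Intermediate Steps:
q = -10 (q = Add(-2, Add(Mul(-2, 6), 4)) = Add(-2, Add(-12, 4)) = Add(-2, -8) = -10)
l = 22 (l = Add(9, Add(-10, Mul(-1, -23))) = Add(9, Add(-10, 23)) = Add(9, 13) = 22)
Function('A')(r, c) = Mul(2, r) (Function('A')(r, c) = Add(r, r) = Mul(2, r))
Mul(l, Function('A')(0, 9)) = Mul(22, Mul(2, 0)) = Mul(22, 0) = 0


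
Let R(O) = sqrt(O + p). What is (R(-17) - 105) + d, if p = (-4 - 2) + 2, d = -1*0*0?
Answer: -105 + I*sqrt(21) ≈ -105.0 + 4.5826*I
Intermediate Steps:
d = 0 (d = 0*0 = 0)
p = -4 (p = -6 + 2 = -4)
R(O) = sqrt(-4 + O) (R(O) = sqrt(O - 4) = sqrt(-4 + O))
(R(-17) - 105) + d = (sqrt(-4 - 17) - 105) + 0 = (sqrt(-21) - 105) + 0 = (I*sqrt(21) - 105) + 0 = (-105 + I*sqrt(21)) + 0 = -105 + I*sqrt(21)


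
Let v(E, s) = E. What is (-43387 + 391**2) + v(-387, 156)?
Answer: 109107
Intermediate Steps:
(-43387 + 391**2) + v(-387, 156) = (-43387 + 391**2) - 387 = (-43387 + 152881) - 387 = 109494 - 387 = 109107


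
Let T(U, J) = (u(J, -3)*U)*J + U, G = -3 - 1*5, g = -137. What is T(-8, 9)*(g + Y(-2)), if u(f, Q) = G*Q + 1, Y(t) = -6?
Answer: 258544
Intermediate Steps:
G = -8 (G = -3 - 5 = -8)
u(f, Q) = 1 - 8*Q (u(f, Q) = -8*Q + 1 = 1 - 8*Q)
T(U, J) = U + 25*J*U (T(U, J) = ((1 - 8*(-3))*U)*J + U = ((1 + 24)*U)*J + U = (25*U)*J + U = 25*J*U + U = U + 25*J*U)
T(-8, 9)*(g + Y(-2)) = (-8*(1 + 25*9))*(-137 - 6) = -8*(1 + 225)*(-143) = -8*226*(-143) = -1808*(-143) = 258544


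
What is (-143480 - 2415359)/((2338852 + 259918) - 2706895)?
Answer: 2558839/108125 ≈ 23.666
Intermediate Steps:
(-143480 - 2415359)/((2338852 + 259918) - 2706895) = -2558839/(2598770 - 2706895) = -2558839/(-108125) = -2558839*(-1/108125) = 2558839/108125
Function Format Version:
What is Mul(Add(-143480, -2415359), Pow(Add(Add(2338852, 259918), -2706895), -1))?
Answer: Rational(2558839, 108125) ≈ 23.666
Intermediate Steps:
Mul(Add(-143480, -2415359), Pow(Add(Add(2338852, 259918), -2706895), -1)) = Mul(-2558839, Pow(Add(2598770, -2706895), -1)) = Mul(-2558839, Pow(-108125, -1)) = Mul(-2558839, Rational(-1, 108125)) = Rational(2558839, 108125)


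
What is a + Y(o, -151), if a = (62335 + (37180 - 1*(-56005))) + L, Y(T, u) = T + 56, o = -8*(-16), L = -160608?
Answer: -4904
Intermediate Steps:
o = 128
Y(T, u) = 56 + T
a = -5088 (a = (62335 + (37180 - 1*(-56005))) - 160608 = (62335 + (37180 + 56005)) - 160608 = (62335 + 93185) - 160608 = 155520 - 160608 = -5088)
a + Y(o, -151) = -5088 + (56 + 128) = -5088 + 184 = -4904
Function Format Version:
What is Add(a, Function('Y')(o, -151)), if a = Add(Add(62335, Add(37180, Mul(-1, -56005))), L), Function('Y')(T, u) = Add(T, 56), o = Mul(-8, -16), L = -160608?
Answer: -4904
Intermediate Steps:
o = 128
Function('Y')(T, u) = Add(56, T)
a = -5088 (a = Add(Add(62335, Add(37180, Mul(-1, -56005))), -160608) = Add(Add(62335, Add(37180, 56005)), -160608) = Add(Add(62335, 93185), -160608) = Add(155520, -160608) = -5088)
Add(a, Function('Y')(o, -151)) = Add(-5088, Add(56, 128)) = Add(-5088, 184) = -4904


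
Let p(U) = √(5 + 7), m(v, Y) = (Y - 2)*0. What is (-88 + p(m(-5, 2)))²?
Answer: 7756 - 352*√3 ≈ 7146.3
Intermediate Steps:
m(v, Y) = 0 (m(v, Y) = (-2 + Y)*0 = 0)
p(U) = 2*√3 (p(U) = √12 = 2*√3)
(-88 + p(m(-5, 2)))² = (-88 + 2*√3)²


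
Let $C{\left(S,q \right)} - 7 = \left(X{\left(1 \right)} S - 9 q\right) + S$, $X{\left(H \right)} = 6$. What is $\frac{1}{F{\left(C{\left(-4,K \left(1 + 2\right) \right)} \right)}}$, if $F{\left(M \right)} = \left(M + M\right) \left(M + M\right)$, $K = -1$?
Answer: $\frac{1}{144} \approx 0.0069444$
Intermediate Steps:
$C{\left(S,q \right)} = 7 - 9 q + 7 S$ ($C{\left(S,q \right)} = 7 + \left(\left(6 S - 9 q\right) + S\right) = 7 + \left(\left(- 9 q + 6 S\right) + S\right) = 7 + \left(- 9 q + 7 S\right) = 7 - 9 q + 7 S$)
$F{\left(M \right)} = 4 M^{2}$ ($F{\left(M \right)} = 2 M 2 M = 4 M^{2}$)
$\frac{1}{F{\left(C{\left(-4,K \left(1 + 2\right) \right)} \right)}} = \frac{1}{4 \left(7 - 9 \left(- (1 + 2)\right) + 7 \left(-4\right)\right)^{2}} = \frac{1}{4 \left(7 - 9 \left(\left(-1\right) 3\right) - 28\right)^{2}} = \frac{1}{4 \left(7 - -27 - 28\right)^{2}} = \frac{1}{4 \left(7 + 27 - 28\right)^{2}} = \frac{1}{4 \cdot 6^{2}} = \frac{1}{4 \cdot 36} = \frac{1}{144}$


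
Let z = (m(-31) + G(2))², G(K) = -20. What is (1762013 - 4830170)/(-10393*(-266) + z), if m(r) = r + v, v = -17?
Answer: -1022719/923054 ≈ -1.1080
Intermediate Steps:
m(r) = -17 + r (m(r) = r - 17 = -17 + r)
z = 4624 (z = ((-17 - 31) - 20)² = (-48 - 20)² = (-68)² = 4624)
(1762013 - 4830170)/(-10393*(-266) + z) = (1762013 - 4830170)/(-10393*(-266) + 4624) = -3068157/(2764538 + 4624) = -3068157/2769162 = -3068157*1/2769162 = -1022719/923054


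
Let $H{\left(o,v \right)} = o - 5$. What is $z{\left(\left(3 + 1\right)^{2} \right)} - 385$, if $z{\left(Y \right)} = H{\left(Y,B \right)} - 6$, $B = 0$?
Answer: $-380$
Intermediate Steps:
$H{\left(o,v \right)} = -5 + o$ ($H{\left(o,v \right)} = o - 5 = -5 + o$)
$z{\left(Y \right)} = -11 + Y$ ($z{\left(Y \right)} = \left(-5 + Y\right) - 6 = -11 + Y$)
$z{\left(\left(3 + 1\right)^{2} \right)} - 385 = \left(-11 + \left(3 + 1\right)^{2}\right) - 385 = \left(-11 + 4^{2}\right) - 385 = \left(-11 + 16\right) - 385 = 5 - 385 = -380$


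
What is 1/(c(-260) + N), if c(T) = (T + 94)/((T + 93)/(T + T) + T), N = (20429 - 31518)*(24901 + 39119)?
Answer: -135033/95862327500420 ≈ -1.4086e-9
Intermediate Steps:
N = -709917780 (N = -11089*64020 = -709917780)
c(T) = (94 + T)/(T + (93 + T)/(2*T)) (c(T) = (94 + T)/((93 + T)/((2*T)) + T) = (94 + T)/((93 + T)*(1/(2*T)) + T) = (94 + T)/((93 + T)/(2*T) + T) = (94 + T)/(T + (93 + T)/(2*T)))
1/(c(-260) + N) = 1/(2*(-260)*(94 - 260)/(93 - 260 + 2*(-260)²) - 709917780) = 1/(2*(-260)*(-166)/(93 - 260 + 2*67600) - 709917780) = 1/(2*(-260)*(-166)/(93 - 260 + 135200) - 709917780) = 1/(2*(-260)*(-166)/135033 - 709917780) = 1/(2*(-260)*(1/135033)*(-166) - 709917780) = 1/(86320/135033 - 709917780) = 1/(-95862327500420/135033) = -135033/95862327500420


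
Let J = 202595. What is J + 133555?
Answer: 336150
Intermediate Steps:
J + 133555 = 202595 + 133555 = 336150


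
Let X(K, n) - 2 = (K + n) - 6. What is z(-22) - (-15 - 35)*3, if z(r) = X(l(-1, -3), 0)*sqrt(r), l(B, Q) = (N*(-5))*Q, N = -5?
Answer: 150 - 79*I*sqrt(22) ≈ 150.0 - 370.54*I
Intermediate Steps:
l(B, Q) = 25*Q (l(B, Q) = (-5*(-5))*Q = 25*Q)
X(K, n) = -4 + K + n (X(K, n) = 2 + ((K + n) - 6) = 2 + (-6 + K + n) = -4 + K + n)
z(r) = -79*sqrt(r) (z(r) = (-4 + 25*(-3) + 0)*sqrt(r) = (-4 - 75 + 0)*sqrt(r) = -79*sqrt(r))
z(-22) - (-15 - 35)*3 = -79*I*sqrt(22) - (-15 - 35)*3 = -79*I*sqrt(22) - (-50)*3 = -79*I*sqrt(22) - 1*(-150) = -79*I*sqrt(22) + 150 = 150 - 79*I*sqrt(22)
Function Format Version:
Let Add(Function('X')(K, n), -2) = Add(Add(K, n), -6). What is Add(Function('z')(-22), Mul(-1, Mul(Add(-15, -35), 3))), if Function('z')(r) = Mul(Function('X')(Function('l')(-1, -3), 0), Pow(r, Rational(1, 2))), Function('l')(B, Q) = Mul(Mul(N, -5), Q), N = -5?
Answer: Add(150, Mul(-79, I, Pow(22, Rational(1, 2)))) ≈ Add(150.00, Mul(-370.54, I))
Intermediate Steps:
Function('l')(B, Q) = Mul(25, Q) (Function('l')(B, Q) = Mul(Mul(-5, -5), Q) = Mul(25, Q))
Function('X')(K, n) = Add(-4, K, n) (Function('X')(K, n) = Add(2, Add(Add(K, n), -6)) = Add(2, Add(-6, K, n)) = Add(-4, K, n))
Function('z')(r) = Mul(-79, Pow(r, Rational(1, 2))) (Function('z')(r) = Mul(Add(-4, Mul(25, -3), 0), Pow(r, Rational(1, 2))) = Mul(Add(-4, -75, 0), Pow(r, Rational(1, 2))) = Mul(-79, Pow(r, Rational(1, 2))))
Add(Function('z')(-22), Mul(-1, Mul(Add(-15, -35), 3))) = Add(Mul(-79, Pow(-22, Rational(1, 2))), Mul(-1, Mul(Add(-15, -35), 3))) = Add(Mul(-79, Mul(I, Pow(22, Rational(1, 2)))), Mul(-1, Mul(-50, 3))) = Add(Mul(-79, I, Pow(22, Rational(1, 2))), Mul(-1, -150)) = Add(Mul(-79, I, Pow(22, Rational(1, 2))), 150) = Add(150, Mul(-79, I, Pow(22, Rational(1, 2))))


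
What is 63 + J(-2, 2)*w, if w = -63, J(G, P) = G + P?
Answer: 63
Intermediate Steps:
63 + J(-2, 2)*w = 63 + (-2 + 2)*(-63) = 63 + 0*(-63) = 63 + 0 = 63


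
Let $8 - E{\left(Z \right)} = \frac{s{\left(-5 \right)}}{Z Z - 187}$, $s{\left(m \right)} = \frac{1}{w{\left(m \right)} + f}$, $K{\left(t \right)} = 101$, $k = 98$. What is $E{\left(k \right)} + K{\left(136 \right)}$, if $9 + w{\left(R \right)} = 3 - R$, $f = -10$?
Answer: $\frac{11290984}{103587} \approx 109.0$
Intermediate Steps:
$w{\left(R \right)} = -6 - R$ ($w{\left(R \right)} = -9 - \left(-3 + R\right) = -6 - R$)
$s{\left(m \right)} = \frac{1}{-16 - m}$ ($s{\left(m \right)} = \frac{1}{\left(-6 - m\right) - 10} = \frac{1}{-16 - m}$)
$E{\left(Z \right)} = 8 + \frac{1}{11 \left(-187 + Z^{2}\right)}$ ($E{\left(Z \right)} = 8 - \frac{\left(-1\right) \frac{1}{16 - 5}}{Z Z - 187} = 8 - \frac{\left(-1\right) \frac{1}{11}}{Z^{2} - 187} = 8 - \frac{\left(-1\right) \frac{1}{11}}{-187 + Z^{2}} = 8 - - \frac{1}{11 \left(-187 + Z^{2}\right)} = 8 + \frac{1}{11 \left(-187 + Z^{2}\right)}$)
$E{\left(k \right)} + K{\left(136 \right)} = \frac{-16455 + 88 \cdot 98^{2}}{11 \left(-187 + 98^{2}\right)} + 101 = \frac{-16455 + 88 \cdot 9604}{11 \left(-187 + 9604\right)} + 101 = \frac{-16455 + 845152}{11 \cdot 9417} + 101 = \frac{1}{11} \cdot \frac{1}{9417} \cdot 828697 + 101 = \frac{828697}{103587} + 101 = \frac{11290984}{103587}$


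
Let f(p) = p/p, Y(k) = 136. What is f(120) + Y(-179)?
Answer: 137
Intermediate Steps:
f(p) = 1
f(120) + Y(-179) = 1 + 136 = 137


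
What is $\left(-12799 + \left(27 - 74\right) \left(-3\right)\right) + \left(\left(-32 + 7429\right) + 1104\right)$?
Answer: $-4157$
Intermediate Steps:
$\left(-12799 + \left(27 - 74\right) \left(-3\right)\right) + \left(\left(-32 + 7429\right) + 1104\right) = \left(-12799 - -141\right) + \left(7397 + 1104\right) = \left(-12799 + 141\right) + 8501 = -12658 + 8501 = -4157$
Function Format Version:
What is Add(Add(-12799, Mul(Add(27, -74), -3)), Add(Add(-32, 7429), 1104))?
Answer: -4157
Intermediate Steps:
Add(Add(-12799, Mul(Add(27, -74), -3)), Add(Add(-32, 7429), 1104)) = Add(Add(-12799, Mul(-47, -3)), Add(7397, 1104)) = Add(Add(-12799, 141), 8501) = Add(-12658, 8501) = -4157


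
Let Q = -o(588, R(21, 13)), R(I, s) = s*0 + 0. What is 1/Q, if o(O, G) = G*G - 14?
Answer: 1/14 ≈ 0.071429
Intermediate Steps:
R(I, s) = 0 (R(I, s) = 0 + 0 = 0)
o(O, G) = -14 + G² (o(O, G) = G² - 14 = -14 + G²)
Q = 14 (Q = -(-14 + 0²) = -(-14 + 0) = -1*(-14) = 14)
1/Q = 1/14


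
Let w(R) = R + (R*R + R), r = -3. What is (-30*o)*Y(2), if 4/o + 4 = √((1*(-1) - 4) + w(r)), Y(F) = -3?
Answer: -80 - 20*I*√2 ≈ -80.0 - 28.284*I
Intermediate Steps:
w(R) = R² + 2*R (w(R) = R + (R² + R) = R + (R + R²) = R² + 2*R)
o = 4/(-4 + I*√2) (o = 4/(-4 + √((1*(-1) - 4) - 3*(2 - 3))) = 4/(-4 + √((-1 - 4) - 3*(-1))) = 4/(-4 + √(-5 + 3)) = 4/(-4 + √(-2)) = 4/(-4 + I*√2) ≈ -0.88889 - 0.31427*I)
(-30*o)*Y(2) = -30*(-8/9 - 2*I*√2/9)*(-3) = (80/3 + 20*I*√2/3)*(-3) = -80 - 20*I*√2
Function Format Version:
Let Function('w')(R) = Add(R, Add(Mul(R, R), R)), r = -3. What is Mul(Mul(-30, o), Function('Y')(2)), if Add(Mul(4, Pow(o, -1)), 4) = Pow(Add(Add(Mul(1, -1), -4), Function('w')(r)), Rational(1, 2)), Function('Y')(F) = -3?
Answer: Add(-80, Mul(-20, I, Pow(2, Rational(1, 2)))) ≈ Add(-80.000, Mul(-28.284, I))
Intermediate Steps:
Function('w')(R) = Add(Pow(R, 2), Mul(2, R)) (Function('w')(R) = Add(R, Add(Pow(R, 2), R)) = Add(R, Add(R, Pow(R, 2))) = Add(Pow(R, 2), Mul(2, R)))
o = Mul(4, Pow(Add(-4, Mul(I, Pow(2, Rational(1, 2)))), -1)) (o = Mul(4, Pow(Add(-4, Pow(Add(Add(Mul(1, -1), -4), Mul(-3, Add(2, -3))), Rational(1, 2))), -1)) = Mul(4, Pow(Add(-4, Pow(Add(Add(-1, -4), Mul(-3, -1)), Rational(1, 2))), -1)) = Mul(4, Pow(Add(-4, Pow(Add(-5, 3), Rational(1, 2))), -1)) = Mul(4, Pow(Add(-4, Pow(-2, Rational(1, 2))), -1)) = Mul(4, Pow(Add(-4, Mul(I, Pow(2, Rational(1, 2)))), -1)) ≈ Add(-0.88889, Mul(-0.31427, I)))
Mul(Mul(-30, o), Function('Y')(2)) = Mul(Mul(-30, Add(Rational(-8, 9), Mul(Rational(-2, 9), I, Pow(2, Rational(1, 2))))), -3) = Mul(Add(Rational(80, 3), Mul(Rational(20, 3), I, Pow(2, Rational(1, 2)))), -3) = Add(-80, Mul(-20, I, Pow(2, Rational(1, 2))))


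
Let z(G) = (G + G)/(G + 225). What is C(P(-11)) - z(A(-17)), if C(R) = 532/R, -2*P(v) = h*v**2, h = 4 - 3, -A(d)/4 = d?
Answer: -328208/35453 ≈ -9.2576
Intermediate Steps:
A(d) = -4*d
h = 1
P(v) = -v**2/2
z(G) = 2*G/(225 + G) (z(G) = (2*G)/(225 + G) = 2*G/(225 + G))
C(P(-11)) - z(A(-17)) = 532/((-1/2*(-11)**2)) - 2*(-4*(-17))/(225 - 4*(-17)) = 532/((-1/2*121)) - 2*68/(225 + 68) = 532/(-121/2) - 2*68/293 = 532*(-2/121) - 2*68/293 = -1064/121 - 1*136/293 = -1064/121 - 136/293 = -328208/35453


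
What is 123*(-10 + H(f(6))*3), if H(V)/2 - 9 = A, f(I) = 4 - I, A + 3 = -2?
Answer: 1722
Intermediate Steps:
A = -5 (A = -3 - 2 = -5)
H(V) = 8 (H(V) = 18 + 2*(-5) = 18 - 10 = 8)
123*(-10 + H(f(6))*3) = 123*(-10 + 8*3) = 123*(-10 + 24) = 123*14 = 1722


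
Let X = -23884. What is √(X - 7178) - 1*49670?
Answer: -49670 + I*√31062 ≈ -49670.0 + 176.24*I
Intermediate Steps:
√(X - 7178) - 1*49670 = √(-23884 - 7178) - 1*49670 = √(-31062) - 49670 = I*√31062 - 49670 = -49670 + I*√31062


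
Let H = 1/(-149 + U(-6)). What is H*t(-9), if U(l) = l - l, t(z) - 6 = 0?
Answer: -6/149 ≈ -0.040268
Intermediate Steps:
t(z) = 6 (t(z) = 6 + 0 = 6)
U(l) = 0
H = -1/149 (H = 1/(-149 + 0) = 1/(-149) = -1/149 ≈ -0.0067114)
H*t(-9) = -1/149*6 = -6/149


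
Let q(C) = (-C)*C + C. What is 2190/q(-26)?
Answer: -365/117 ≈ -3.1197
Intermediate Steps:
q(C) = C - C² (q(C) = -C² + C = C - C²)
2190/q(-26) = 2190/((-26*(1 - 1*(-26)))) = 2190/((-26*(1 + 26))) = 2190/((-26*27)) = 2190/(-702) = 2190*(-1/702) = -365/117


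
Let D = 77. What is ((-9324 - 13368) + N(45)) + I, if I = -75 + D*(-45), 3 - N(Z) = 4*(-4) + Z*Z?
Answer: -28238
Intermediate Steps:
N(Z) = 19 - Z² (N(Z) = 3 - (4*(-4) + Z*Z) = 3 - (-16 + Z²) = 3 + (16 - Z²) = 19 - Z²)
I = -3540 (I = -75 + 77*(-45) = -75 - 3465 = -3540)
((-9324 - 13368) + N(45)) + I = ((-9324 - 13368) + (19 - 1*45²)) - 3540 = (-22692 + (19 - 1*2025)) - 3540 = (-22692 + (19 - 2025)) - 3540 = (-22692 - 2006) - 3540 = -24698 - 3540 = -28238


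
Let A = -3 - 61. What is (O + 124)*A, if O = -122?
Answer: -128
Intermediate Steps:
A = -64
(O + 124)*A = (-122 + 124)*(-64) = 2*(-64) = -128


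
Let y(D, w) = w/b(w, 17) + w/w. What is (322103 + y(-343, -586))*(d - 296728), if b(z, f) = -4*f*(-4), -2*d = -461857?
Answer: -5764806185749/272 ≈ -2.1194e+10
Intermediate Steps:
d = 461857/2 (d = -1/2*(-461857) = 461857/2 ≈ 2.3093e+5)
b(z, f) = 16*f
y(D, w) = 1 + w/272 (y(D, w) = w/((16*17)) + w/w = w/272 + 1 = 1 + w/272)
(322103 + y(-343, -586))*(d - 296728) = (322103 + (1 + (1/272)*(-586)))*(461857/2 - 296728) = (322103 + (1 - 293/136))*(-131599/2) = (322103 - 157/136)*(-131599/2) = (43805851/136)*(-131599/2) = -5764806185749/272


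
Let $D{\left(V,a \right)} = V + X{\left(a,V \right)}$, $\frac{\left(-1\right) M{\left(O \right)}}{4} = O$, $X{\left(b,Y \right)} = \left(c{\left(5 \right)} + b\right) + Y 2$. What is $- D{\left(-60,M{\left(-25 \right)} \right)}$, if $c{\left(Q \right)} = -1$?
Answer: $81$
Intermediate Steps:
$X{\left(b,Y \right)} = -1 + b + 2 Y$ ($X{\left(b,Y \right)} = \left(-1 + b\right) + Y 2 = \left(-1 + b\right) + 2 Y = -1 + b + 2 Y$)
$M{\left(O \right)} = - 4 O$
$D{\left(V,a \right)} = -1 + a + 3 V$ ($D{\left(V,a \right)} = V + \left(-1 + a + 2 V\right) = -1 + a + 3 V$)
$- D{\left(-60,M{\left(-25 \right)} \right)} = - (-1 - -100 + 3 \left(-60\right)) = - (-1 + 100 - 180) = \left(-1\right) \left(-81\right) = 81$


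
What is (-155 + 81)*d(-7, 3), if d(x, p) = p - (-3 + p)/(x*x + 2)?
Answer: -222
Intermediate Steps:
d(x, p) = p - (-3 + p)/(2 + x**2) (d(x, p) = p - (-3 + p)/(x**2 + 2) = p - (-3 + p)/(2 + x**2))
(-155 + 81)*d(-7, 3) = (-155 + 81)*((3 + 3 + 3*(-7)**2)/(2 + (-7)**2)) = -74*(3 + 3 + 3*49)/(2 + 49) = -74*(3 + 3 + 147)/51 = -74*153/51 = -74*3 = -222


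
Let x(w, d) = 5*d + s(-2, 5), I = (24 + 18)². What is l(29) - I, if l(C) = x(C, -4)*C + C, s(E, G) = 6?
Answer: -2141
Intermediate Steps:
I = 1764 (I = 42² = 1764)
x(w, d) = 6 + 5*d (x(w, d) = 5*d + 6 = 6 + 5*d)
l(C) = -13*C (l(C) = (6 + 5*(-4))*C + C = (6 - 20)*C + C = -14*C + C = -13*C)
l(29) - I = -13*29 - 1*1764 = -377 - 1764 = -2141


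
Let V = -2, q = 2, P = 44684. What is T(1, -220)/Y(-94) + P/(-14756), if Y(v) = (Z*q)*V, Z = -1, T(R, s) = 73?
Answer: 224613/14756 ≈ 15.222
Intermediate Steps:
Y(v) = 4 (Y(v) = -1*2*(-2) = -2*(-2) = 4)
T(1, -220)/Y(-94) + P/(-14756) = 73/4 + 44684/(-14756) = 73*(¼) + 44684*(-1/14756) = 73/4 - 11171/3689 = 224613/14756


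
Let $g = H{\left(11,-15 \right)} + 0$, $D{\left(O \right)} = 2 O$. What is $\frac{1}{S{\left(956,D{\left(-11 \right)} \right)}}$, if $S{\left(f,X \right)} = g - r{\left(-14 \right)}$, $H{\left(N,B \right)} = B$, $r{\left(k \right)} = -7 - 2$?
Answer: $- \frac{1}{6} \approx -0.16667$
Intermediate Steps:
$r{\left(k \right)} = -9$ ($r{\left(k \right)} = -7 - 2 = -9$)
$g = -15$ ($g = -15 + 0 = -15$)
$S{\left(f,X \right)} = -6$ ($S{\left(f,X \right)} = -15 - -9 = -15 + 9 = -6$)
$\frac{1}{S{\left(956,D{\left(-11 \right)} \right)}} = \frac{1}{-6} = - \frac{1}{6}$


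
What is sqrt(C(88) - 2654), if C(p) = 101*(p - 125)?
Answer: I*sqrt(6391) ≈ 79.944*I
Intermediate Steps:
C(p) = -12625 + 101*p (C(p) = 101*(-125 + p) = -12625 + 101*p)
sqrt(C(88) - 2654) = sqrt((-12625 + 101*88) - 2654) = sqrt((-12625 + 8888) - 2654) = sqrt(-3737 - 2654) = sqrt(-6391) = I*sqrt(6391)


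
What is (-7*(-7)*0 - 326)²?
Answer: 106276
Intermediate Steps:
(-7*(-7)*0 - 326)² = (49*0 - 326)² = (0 - 326)² = (-326)² = 106276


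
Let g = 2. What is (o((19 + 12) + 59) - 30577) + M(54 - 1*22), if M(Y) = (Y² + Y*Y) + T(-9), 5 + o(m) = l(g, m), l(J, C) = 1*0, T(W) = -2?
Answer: -28536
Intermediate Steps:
l(J, C) = 0
o(m) = -5 (o(m) = -5 + 0 = -5)
M(Y) = -2 + 2*Y² (M(Y) = (Y² + Y*Y) - 2 = (Y² + Y²) - 2 = 2*Y² - 2 = -2 + 2*Y²)
(o((19 + 12) + 59) - 30577) + M(54 - 1*22) = (-5 - 30577) + (-2 + 2*(54 - 1*22)²) = -30582 + (-2 + 2*(54 - 22)²) = -30582 + (-2 + 2*32²) = -30582 + (-2 + 2*1024) = -30582 + (-2 + 2048) = -30582 + 2046 = -28536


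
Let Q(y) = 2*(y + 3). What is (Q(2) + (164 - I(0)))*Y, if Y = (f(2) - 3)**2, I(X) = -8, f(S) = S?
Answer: 182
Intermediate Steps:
Q(y) = 6 + 2*y (Q(y) = 2*(3 + y) = 6 + 2*y)
Y = 1 (Y = (2 - 3)**2 = (-1)**2 = 1)
(Q(2) + (164 - I(0)))*Y = ((6 + 2*2) + (164 - 1*(-8)))*1 = ((6 + 4) + (164 + 8))*1 = (10 + 172)*1 = 182*1 = 182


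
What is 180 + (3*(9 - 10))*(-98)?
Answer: 474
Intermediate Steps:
180 + (3*(9 - 10))*(-98) = 180 + (3*(-1))*(-98) = 180 - 3*(-98) = 180 + 294 = 474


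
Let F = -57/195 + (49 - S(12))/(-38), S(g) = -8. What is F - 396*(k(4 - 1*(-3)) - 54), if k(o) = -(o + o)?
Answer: 3500407/130 ≈ 26926.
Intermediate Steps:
k(o) = -2*o
F = -233/130 (F = -57/195 + (49 - 1*(-8))/(-38) = -57*1/195 + (49 + 8)*(-1/38) = -19/65 + 57*(-1/38) = -19/65 - 3/2 = -233/130 ≈ -1.7923)
F - 396*(k(4 - 1*(-3)) - 54) = -233/130 - 396*(-2*(4 - 1*(-3)) - 54) = -233/130 - 396*(-2*(4 + 3) - 54) = -233/130 - 396*(-2*7 - 54) = -233/130 - 396*(-14 - 54) = -233/130 - 396*(-68) = -233/130 + 26928 = 3500407/130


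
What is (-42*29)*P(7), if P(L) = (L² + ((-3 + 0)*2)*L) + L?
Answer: -17052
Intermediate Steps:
P(L) = L² - 5*L (P(L) = (L² + (-3*2)*L) + L = (L² - 6*L) + L = L² - 5*L)
(-42*29)*P(7) = (-42*29)*(7*(-5 + 7)) = -8526*2 = -1218*14 = -17052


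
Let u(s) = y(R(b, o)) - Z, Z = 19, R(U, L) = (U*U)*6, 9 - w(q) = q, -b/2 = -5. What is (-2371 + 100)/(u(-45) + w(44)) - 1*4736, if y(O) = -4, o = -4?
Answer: -272417/58 ≈ -4696.8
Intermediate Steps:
b = 10 (b = -2*(-5) = 10)
w(q) = 9 - q
R(U, L) = 6*U**2 (R(U, L) = U**2*6 = 6*U**2)
u(s) = -23 (u(s) = -4 - 1*19 = -4 - 19 = -23)
(-2371 + 100)/(u(-45) + w(44)) - 1*4736 = (-2371 + 100)/(-23 + (9 - 1*44)) - 1*4736 = -2271/(-23 + (9 - 44)) - 4736 = -2271/(-23 - 35) - 4736 = -2271/(-58) - 4736 = -2271*(-1/58) - 4736 = 2271/58 - 4736 = -272417/58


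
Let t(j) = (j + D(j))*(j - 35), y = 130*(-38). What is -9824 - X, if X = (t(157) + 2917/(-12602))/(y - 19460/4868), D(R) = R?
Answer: -744310221273277/75824280690 ≈ -9816.3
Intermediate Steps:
y = -4940
t(j) = 2*j*(-35 + j) (t(j) = (j + j)*(j - 35) = (2*j)*(-35 + j) = 2*j*(-35 + j))
X = -587512225283/75824280690 (X = (2*157*(-35 + 157) + 2917/(-12602))/(-4940 - 19460/4868) = (2*157*122 + 2917*(-1/12602))/(-4940 - 19460*1/4868) = (38308 - 2917/12602)/(-4940 - 4865/1217) = 482754499/(12602*(-6016845/1217)) = (482754499/12602)*(-1217/6016845) = -587512225283/75824280690 ≈ -7.7483)
-9824 - X = -9824 - 1*(-587512225283/75824280690) = -9824 + 587512225283/75824280690 = -744310221273277/75824280690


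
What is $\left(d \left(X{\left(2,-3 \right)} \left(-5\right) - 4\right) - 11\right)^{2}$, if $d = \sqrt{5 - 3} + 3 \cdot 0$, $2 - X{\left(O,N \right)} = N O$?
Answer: $3993 + 968 \sqrt{2} \approx 5362.0$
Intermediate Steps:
$X{\left(O,N \right)} = 2 - N O$
$d = \sqrt{2}$ ($d = \sqrt{2} + 0 = \sqrt{2} \approx 1.4142$)
$\left(d \left(X{\left(2,-3 \right)} \left(-5\right) - 4\right) - 11\right)^{2} = \left(\sqrt{2} \left(\left(2 - \left(-3\right) 2\right) \left(-5\right) - 4\right) - 11\right)^{2} = \left(\sqrt{2} \left(\left(2 + 6\right) \left(-5\right) - 4\right) - 11\right)^{2} = \left(\sqrt{2} \left(8 \left(-5\right) - 4\right) - 11\right)^{2} = \left(\sqrt{2} \left(-40 - 4\right) - 11\right)^{2} = \left(\sqrt{2} \left(-44\right) - 11\right)^{2} = \left(- 44 \sqrt{2} - 11\right)^{2} = \left(-11 - 44 \sqrt{2}\right)^{2}$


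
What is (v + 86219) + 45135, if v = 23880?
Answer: 155234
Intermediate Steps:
(v + 86219) + 45135 = (23880 + 86219) + 45135 = 110099 + 45135 = 155234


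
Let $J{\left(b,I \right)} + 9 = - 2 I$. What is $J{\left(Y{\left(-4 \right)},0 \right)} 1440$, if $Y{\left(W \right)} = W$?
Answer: $-12960$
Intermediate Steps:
$J{\left(b,I \right)} = -9 - 2 I$
$J{\left(Y{\left(-4 \right)},0 \right)} 1440 = \left(-9 - 0\right) 1440 = \left(-9 + 0\right) 1440 = \left(-9\right) 1440 = -12960$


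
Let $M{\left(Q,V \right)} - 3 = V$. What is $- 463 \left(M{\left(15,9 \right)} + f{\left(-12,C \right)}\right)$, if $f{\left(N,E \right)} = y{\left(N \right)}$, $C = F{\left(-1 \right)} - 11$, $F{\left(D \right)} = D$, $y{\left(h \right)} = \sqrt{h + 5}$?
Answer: $-5556 - 463 i \sqrt{7} \approx -5556.0 - 1225.0 i$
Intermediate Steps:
$M{\left(Q,V \right)} = 3 + V$
$y{\left(h \right)} = \sqrt{5 + h}$
$C = -12$ ($C = -1 - 11 = -12$)
$f{\left(N,E \right)} = \sqrt{5 + N}$
$- 463 \left(M{\left(15,9 \right)} + f{\left(-12,C \right)}\right) = - 463 \left(\left(3 + 9\right) + \sqrt{5 - 12}\right) = - 463 \left(12 + \sqrt{-7}\right) = - 463 \left(12 + i \sqrt{7}\right) = -5556 - 463 i \sqrt{7}$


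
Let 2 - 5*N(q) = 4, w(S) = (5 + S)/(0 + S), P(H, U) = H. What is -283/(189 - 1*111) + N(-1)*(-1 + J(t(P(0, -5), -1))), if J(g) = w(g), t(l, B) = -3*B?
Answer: -335/78 ≈ -4.2949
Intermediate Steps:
w(S) = (5 + S)/S
J(g) = (5 + g)/g
N(q) = -2/5 (N(q) = 2/5 - 1/5*4 = 2/5 - 4/5 = -2/5)
-283/(189 - 1*111) + N(-1)*(-1 + J(t(P(0, -5), -1))) = -283/(189 - 1*111) - 2*(-1 + (5 - 3*(-1))/((-3*(-1))))/5 = -283/(189 - 111) - 2*(-1 + (5 + 3)/3)/5 = -283/78 - 2*(-1 + (1/3)*8)/5 = -283*1/78 - 2*(-1 + 8/3)/5 = -283/78 - 2/5*5/3 = -283/78 - 2/3 = -335/78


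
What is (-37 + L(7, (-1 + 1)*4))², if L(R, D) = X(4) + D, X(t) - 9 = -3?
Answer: 961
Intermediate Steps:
X(t) = 6 (X(t) = 9 - 3 = 6)
L(R, D) = 6 + D
(-37 + L(7, (-1 + 1)*4))² = (-37 + (6 + (-1 + 1)*4))² = (-37 + (6 + 0*4))² = (-37 + (6 + 0))² = (-37 + 6)² = (-31)² = 961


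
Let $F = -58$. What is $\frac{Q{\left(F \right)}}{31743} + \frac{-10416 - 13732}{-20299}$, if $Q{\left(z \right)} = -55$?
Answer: $\frac{765413519}{644351157} \approx 1.1879$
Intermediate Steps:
$\frac{Q{\left(F \right)}}{31743} + \frac{-10416 - 13732}{-20299} = - \frac{55}{31743} + \frac{-10416 - 13732}{-20299} = \left(-55\right) \frac{1}{31743} + \left(-10416 - 13732\right) \left(- \frac{1}{20299}\right) = - \frac{55}{31743} - - \frac{24148}{20299} = - \frac{55}{31743} + \frac{24148}{20299} = \frac{765413519}{644351157}$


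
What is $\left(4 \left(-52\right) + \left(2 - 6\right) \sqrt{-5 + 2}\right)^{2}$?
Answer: $43216 + 1664 i \sqrt{3} \approx 43216.0 + 2882.1 i$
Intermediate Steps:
$\left(4 \left(-52\right) + \left(2 - 6\right) \sqrt{-5 + 2}\right)^{2} = \left(-208 - 4 \sqrt{-3}\right)^{2} = \left(-208 - 4 i \sqrt{3}\right)^{2}$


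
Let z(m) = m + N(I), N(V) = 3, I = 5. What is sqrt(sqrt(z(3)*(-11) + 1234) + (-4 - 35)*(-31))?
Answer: sqrt(1209 + 4*sqrt(73)) ≈ 35.259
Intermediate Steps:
z(m) = 3 + m (z(m) = m + 3 = 3 + m)
sqrt(sqrt(z(3)*(-11) + 1234) + (-4 - 35)*(-31)) = sqrt(sqrt((3 + 3)*(-11) + 1234) + (-4 - 35)*(-31)) = sqrt(sqrt(6*(-11) + 1234) - 39*(-31)) = sqrt(sqrt(-66 + 1234) + 1209) = sqrt(sqrt(1168) + 1209) = sqrt(4*sqrt(73) + 1209) = sqrt(1209 + 4*sqrt(73))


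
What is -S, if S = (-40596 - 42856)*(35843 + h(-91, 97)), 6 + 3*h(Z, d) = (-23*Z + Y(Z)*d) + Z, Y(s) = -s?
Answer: 9876711104/3 ≈ 3.2922e+9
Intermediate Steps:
h(Z, d) = -2 - 22*Z/3 - Z*d/3 (h(Z, d) = -2 + ((-23*Z + (-Z)*d) + Z)/3 = -2 + ((-23*Z - Z*d) + Z)/3 = -2 + (-22*Z - Z*d)/3 = -2 + (-22*Z/3 - Z*d/3) = -2 - 22*Z/3 - Z*d/3)
S = -9876711104/3 (S = (-40596 - 42856)*(35843 + (-2 - 22/3*(-91) - 1/3*(-91)*97)) = -83452*(35843 + (-2 + 2002/3 + 8827/3)) = -83452*(35843 + 10823/3) = -83452*118352/3 = -9876711104/3 ≈ -3.2922e+9)
-S = -1*(-9876711104/3) = 9876711104/3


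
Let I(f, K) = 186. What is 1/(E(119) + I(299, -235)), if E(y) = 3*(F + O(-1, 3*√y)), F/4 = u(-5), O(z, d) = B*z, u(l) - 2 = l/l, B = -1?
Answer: 1/225 ≈ 0.0044444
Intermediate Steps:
u(l) = 3 (u(l) = 2 + l/l = 2 + 1 = 3)
O(z, d) = -z
F = 12 (F = 4*3 = 12)
E(y) = 39 (E(y) = 3*(12 - 1*(-1)) = 3*(12 + 1) = 3*13 = 39)
1/(E(119) + I(299, -235)) = 1/(39 + 186) = 1/225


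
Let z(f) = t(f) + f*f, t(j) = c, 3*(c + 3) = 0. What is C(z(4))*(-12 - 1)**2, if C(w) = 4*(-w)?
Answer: -8788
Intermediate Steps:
c = -3 (c = -3 + (1/3)*0 = -3 + 0 = -3)
t(j) = -3
z(f) = -3 + f**2 (z(f) = -3 + f*f = -3 + f**2)
C(w) = -4*w
C(z(4))*(-12 - 1)**2 = (-4*(-3 + 4**2))*(-12 - 1)**2 = -4*(-3 + 16)*(-13)**2 = -4*13*169 = -52*169 = -8788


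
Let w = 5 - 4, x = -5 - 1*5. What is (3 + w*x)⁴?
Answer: 2401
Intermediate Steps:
x = -10 (x = -5 - 5 = -10)
w = 1
(3 + w*x)⁴ = (3 + 1*(-10))⁴ = (3 - 10)⁴ = (-7)⁴ = 2401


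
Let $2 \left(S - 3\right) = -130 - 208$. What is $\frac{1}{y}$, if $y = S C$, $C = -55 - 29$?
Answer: $\frac{1}{13944} \approx 7.1715 \cdot 10^{-5}$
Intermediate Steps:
$C = -84$ ($C = -55 - 29 = -84$)
$S = -166$ ($S = 3 + \frac{-130 - 208}{2} = 3 + \frac{1}{2} \left(-338\right) = 3 - 169 = -166$)
$y = 13944$ ($y = \left(-166\right) \left(-84\right) = 13944$)
$\frac{1}{y} = \frac{1}{13944}$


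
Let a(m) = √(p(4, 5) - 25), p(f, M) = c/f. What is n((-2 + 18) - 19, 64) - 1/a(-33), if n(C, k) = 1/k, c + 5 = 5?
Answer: 1/64 + I/5 ≈ 0.015625 + 0.2*I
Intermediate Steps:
c = 0 (c = -5 + 5 = 0)
p(f, M) = 0 (p(f, M) = 0/f = 0)
a(m) = 5*I (a(m) = √(0 - 25) = √(-25) = 5*I)
n((-2 + 18) - 19, 64) - 1/a(-33) = 1/64 - 1/(5*I) = 1/64 - (-1)*I/5 = 1/64 + I/5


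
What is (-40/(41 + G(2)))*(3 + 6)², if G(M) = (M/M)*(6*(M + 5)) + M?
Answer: -648/17 ≈ -38.118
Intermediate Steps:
G(M) = 30 + 7*M (G(M) = 1*(6*(5 + M)) + M = 1*(30 + 6*M) + M = (30 + 6*M) + M = 30 + 7*M)
(-40/(41 + G(2)))*(3 + 6)² = (-40/(41 + (30 + 7*2)))*(3 + 6)² = -40/(41 + (30 + 14))*9² = -40/(41 + 44)*81 = -40/85*81 = -40*1/85*81 = -8/17*81 = -648/17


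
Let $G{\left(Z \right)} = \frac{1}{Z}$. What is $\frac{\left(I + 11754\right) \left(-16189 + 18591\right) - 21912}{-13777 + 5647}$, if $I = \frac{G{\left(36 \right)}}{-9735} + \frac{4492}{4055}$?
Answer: $- \frac{4009514364485933}{1155366738900} \approx -3470.3$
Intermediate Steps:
$I = \frac{314852453}{284223060}$ ($I = \frac{1}{36 \left(-9735\right)} + \frac{4492}{4055} = \frac{1}{36} \left(- \frac{1}{9735}\right) + 4492 \cdot \frac{1}{4055} = - \frac{1}{350460} + \frac{4492}{4055} = \frac{314852453}{284223060} \approx 1.1078$)
$\frac{\left(I + 11754\right) \left(-16189 + 18591\right) - 21912}{-13777 + 5647} = \frac{\left(\frac{314852453}{284223060} + 11754\right) \left(-16189 + 18591\right) - 21912}{-13777 + 5647} = \frac{\frac{3341072699693}{284223060} \cdot 2402 - 21912}{-8130} = \left(\frac{4012628312331293}{142111530} - 21912\right) \left(- \frac{1}{8130}\right) = \frac{4009514364485933}{142111530} \left(- \frac{1}{8130}\right) = - \frac{4009514364485933}{1155366738900}$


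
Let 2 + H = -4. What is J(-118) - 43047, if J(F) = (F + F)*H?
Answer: -41631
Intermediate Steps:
H = -6 (H = -2 - 4 = -6)
J(F) = -12*F (J(F) = (F + F)*(-6) = (2*F)*(-6) = -12*F)
J(-118) - 43047 = -12*(-118) - 43047 = 1416 - 43047 = -41631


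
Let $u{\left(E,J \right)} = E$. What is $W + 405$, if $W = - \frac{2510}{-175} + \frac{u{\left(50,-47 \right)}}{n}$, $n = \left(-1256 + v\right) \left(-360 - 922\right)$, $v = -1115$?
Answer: $\frac{22306266922}{53193385} \approx 419.34$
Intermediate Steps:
$n = 3039622$ ($n = \left(-1256 - 1115\right) \left(-360 - 922\right) = \left(-2371\right) \left(-1282\right) = 3039622$)
$W = \frac{762945997}{53193385}$ ($W = - \frac{2510}{-175} + \frac{50}{3039622} = \left(-2510\right) \left(- \frac{1}{175}\right) + 50 \cdot \frac{1}{3039622} = \frac{502}{35} + \frac{25}{1519811} = \frac{762945997}{53193385} \approx 14.343$)
$W + 405 = \frac{762945997}{53193385} + 405 = \frac{22306266922}{53193385}$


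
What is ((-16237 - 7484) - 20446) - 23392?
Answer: -67559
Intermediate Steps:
((-16237 - 7484) - 20446) - 23392 = (-23721 - 20446) - 23392 = -44167 - 23392 = -67559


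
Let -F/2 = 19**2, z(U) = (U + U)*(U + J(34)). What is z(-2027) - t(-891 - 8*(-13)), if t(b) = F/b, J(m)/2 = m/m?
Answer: 6460757728/787 ≈ 8.2094e+6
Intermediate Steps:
J(m) = 2 (J(m) = 2*(m/m) = 2*1 = 2)
z(U) = 2*U*(2 + U) (z(U) = (U + U)*(U + 2) = (2*U)*(2 + U) = 2*U*(2 + U))
F = -722 (F = -2*19**2 = -2*361 = -722)
t(b) = -722/b
z(-2027) - t(-891 - 8*(-13)) = 2*(-2027)*(2 - 2027) - (-722)/(-891 - 8*(-13)) = 2*(-2027)*(-2025) - (-722)/(-891 + 104) = 8209350 - (-722)/(-787) = 8209350 - (-722)*(-1)/787 = 8209350 - 1*722/787 = 8209350 - 722/787 = 6460757728/787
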